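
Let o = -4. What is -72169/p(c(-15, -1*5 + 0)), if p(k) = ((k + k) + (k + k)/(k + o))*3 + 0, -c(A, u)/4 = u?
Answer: -144338/255 ≈ -566.03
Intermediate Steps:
c(A, u) = -4*u
p(k) = 6*k + 6*k/(-4 + k) (p(k) = ((k + k) + (k + k)/(k - 4))*3 + 0 = (2*k + (2*k)/(-4 + k))*3 + 0 = (2*k + 2*k/(-4 + k))*3 + 0 = (6*k + 6*k/(-4 + k)) + 0 = 6*k + 6*k/(-4 + k))
-72169/p(c(-15, -1*5 + 0)) = -72169/(6*(-4*(-1*5 + 0))*(-3 - 4*(-1*5 + 0))/(-4 - 4*(-1*5 + 0))) = -72169/(6*(-4*(-5 + 0))*(-3 - 4*(-5 + 0))/(-4 - 4*(-5 + 0))) = -72169/(6*(-4*(-5))*(-3 - 4*(-5))/(-4 - 4*(-5))) = -72169/(6*20*(-3 + 20)/(-4 + 20)) = -72169/(6*20*17/16) = -72169/(6*20*(1/16)*17) = -72169/255/2 = -72169*2/255 = -1*144338/255 = -144338/255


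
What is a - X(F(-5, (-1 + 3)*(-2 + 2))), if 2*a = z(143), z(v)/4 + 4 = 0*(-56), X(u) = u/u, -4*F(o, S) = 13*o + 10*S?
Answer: -9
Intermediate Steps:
F(o, S) = -13*o/4 - 5*S/2 (F(o, S) = -(13*o + 10*S)/4 = -(10*S + 13*o)/4 = -13*o/4 - 5*S/2)
X(u) = 1
z(v) = -16 (z(v) = -16 + 4*(0*(-56)) = -16 + 4*0 = -16 + 0 = -16)
a = -8 (a = (½)*(-16) = -8)
a - X(F(-5, (-1 + 3)*(-2 + 2))) = -8 - 1*1 = -8 - 1 = -9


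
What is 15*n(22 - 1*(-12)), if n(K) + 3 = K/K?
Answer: -30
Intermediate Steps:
n(K) = -2 (n(K) = -3 + K/K = -3 + 1 = -2)
15*n(22 - 1*(-12)) = 15*(-2) = -30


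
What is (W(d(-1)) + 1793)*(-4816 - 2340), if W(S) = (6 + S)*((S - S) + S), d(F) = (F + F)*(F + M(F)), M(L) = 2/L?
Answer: -13345940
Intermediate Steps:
d(F) = 2*F*(F + 2/F) (d(F) = (F + F)*(F + 2/F) = (2*F)*(F + 2/F) = 2*F*(F + 2/F))
W(S) = S*(6 + S) (W(S) = (6 + S)*(0 + S) = (6 + S)*S = S*(6 + S))
(W(d(-1)) + 1793)*(-4816 - 2340) = ((4 + 2*(-1)**2)*(6 + (4 + 2*(-1)**2)) + 1793)*(-4816 - 2340) = ((4 + 2*1)*(6 + (4 + 2*1)) + 1793)*(-7156) = ((4 + 2)*(6 + (4 + 2)) + 1793)*(-7156) = (6*(6 + 6) + 1793)*(-7156) = (6*12 + 1793)*(-7156) = (72 + 1793)*(-7156) = 1865*(-7156) = -13345940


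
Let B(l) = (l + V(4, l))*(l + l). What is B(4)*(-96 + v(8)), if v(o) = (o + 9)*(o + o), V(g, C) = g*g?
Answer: 28160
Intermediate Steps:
V(g, C) = g²
B(l) = 2*l*(16 + l) (B(l) = (l + 4²)*(l + l) = (l + 16)*(2*l) = (16 + l)*(2*l) = 2*l*(16 + l))
v(o) = 2*o*(9 + o) (v(o) = (9 + o)*(2*o) = 2*o*(9 + o))
B(4)*(-96 + v(8)) = (2*4*(16 + 4))*(-96 + 2*8*(9 + 8)) = (2*4*20)*(-96 + 2*8*17) = 160*(-96 + 272) = 160*176 = 28160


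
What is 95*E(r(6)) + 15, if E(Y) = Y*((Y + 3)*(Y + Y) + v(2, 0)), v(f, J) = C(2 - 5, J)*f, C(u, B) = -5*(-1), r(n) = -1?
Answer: -555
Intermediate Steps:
C(u, B) = 5
v(f, J) = 5*f
E(Y) = Y*(10 + 2*Y*(3 + Y)) (E(Y) = Y*((Y + 3)*(Y + Y) + 5*2) = Y*((3 + Y)*(2*Y) + 10) = Y*(2*Y*(3 + Y) + 10) = Y*(10 + 2*Y*(3 + Y)))
95*E(r(6)) + 15 = 95*(2*(-1)*(5 + (-1)**2 + 3*(-1))) + 15 = 95*(2*(-1)*(5 + 1 - 3)) + 15 = 95*(2*(-1)*3) + 15 = 95*(-6) + 15 = -570 + 15 = -555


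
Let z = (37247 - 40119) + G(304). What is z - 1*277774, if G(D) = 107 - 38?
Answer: -280577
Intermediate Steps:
G(D) = 69
z = -2803 (z = (37247 - 40119) + 69 = -2872 + 69 = -2803)
z - 1*277774 = -2803 - 1*277774 = -2803 - 277774 = -280577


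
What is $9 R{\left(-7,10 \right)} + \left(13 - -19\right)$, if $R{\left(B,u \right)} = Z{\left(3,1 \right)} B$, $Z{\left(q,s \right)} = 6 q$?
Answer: $-1102$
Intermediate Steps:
$R{\left(B,u \right)} = 18 B$ ($R{\left(B,u \right)} = 6 \cdot 3 B = 18 B$)
$9 R{\left(-7,10 \right)} + \left(13 - -19\right) = 9 \cdot 18 \left(-7\right) + \left(13 - -19\right) = 9 \left(-126\right) + \left(13 + 19\right) = -1134 + 32 = -1102$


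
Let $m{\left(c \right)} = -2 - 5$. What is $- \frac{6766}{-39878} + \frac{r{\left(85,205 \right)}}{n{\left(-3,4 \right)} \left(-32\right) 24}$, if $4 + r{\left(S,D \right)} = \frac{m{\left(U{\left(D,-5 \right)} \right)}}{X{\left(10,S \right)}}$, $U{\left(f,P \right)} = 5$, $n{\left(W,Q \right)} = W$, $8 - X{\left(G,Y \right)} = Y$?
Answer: $\frac{84881375}{505334016} \approx 0.16797$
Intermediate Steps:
$X{\left(G,Y \right)} = 8 - Y$
$m{\left(c \right)} = -7$
$r{\left(S,D \right)} = -4 - \frac{7}{8 - S}$
$- \frac{6766}{-39878} + \frac{r{\left(85,205 \right)}}{n{\left(-3,4 \right)} \left(-32\right) 24} = - \frac{6766}{-39878} + \frac{\frac{1}{-8 + 85} \left(39 - 340\right)}{\left(-3\right) \left(-32\right) 24} = \left(-6766\right) \left(- \frac{1}{39878}\right) + \frac{\frac{1}{77} \left(39 - 340\right)}{96 \cdot 24} = \frac{3383}{19939} + \frac{\frac{1}{77} \left(-301\right)}{2304} = \frac{3383}{19939} - \frac{43}{25344} = \frac{84881375}{505334016}$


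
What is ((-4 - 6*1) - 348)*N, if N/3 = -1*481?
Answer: 516594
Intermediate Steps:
N = -1443 (N = 3*(-1*481) = 3*(-481) = -1443)
((-4 - 6*1) - 348)*N = ((-4 - 6*1) - 348)*(-1443) = ((-4 - 6) - 348)*(-1443) = (-10 - 348)*(-1443) = -358*(-1443) = 516594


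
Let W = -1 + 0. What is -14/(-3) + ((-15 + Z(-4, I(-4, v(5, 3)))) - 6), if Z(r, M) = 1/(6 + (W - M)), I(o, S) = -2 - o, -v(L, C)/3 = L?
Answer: -16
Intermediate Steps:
v(L, C) = -3*L
W = -1
Z(r, M) = 1/(5 - M) (Z(r, M) = 1/(6 + (-1 - M)) = 1/(5 - M))
-14/(-3) + ((-15 + Z(-4, I(-4, v(5, 3)))) - 6) = -14/(-3) + ((-15 - 1/(-5 + (-2 - 1*(-4)))) - 6) = -⅓*(-14) + ((-15 - 1/(-5 + (-2 + 4))) - 6) = 14/3 + ((-15 - 1/(-5 + 2)) - 6) = 14/3 + ((-15 - 1/(-3)) - 6) = 14/3 + ((-15 - 1*(-⅓)) - 6) = 14/3 + ((-15 + ⅓) - 6) = 14/3 + (-44/3 - 6) = 14/3 - 62/3 = -16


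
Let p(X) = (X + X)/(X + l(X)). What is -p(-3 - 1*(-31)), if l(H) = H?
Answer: -1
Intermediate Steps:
p(X) = 1 (p(X) = (X + X)/(X + X) = (2*X)/((2*X)) = (2*X)*(1/(2*X)) = 1)
-p(-3 - 1*(-31)) = -1*1 = -1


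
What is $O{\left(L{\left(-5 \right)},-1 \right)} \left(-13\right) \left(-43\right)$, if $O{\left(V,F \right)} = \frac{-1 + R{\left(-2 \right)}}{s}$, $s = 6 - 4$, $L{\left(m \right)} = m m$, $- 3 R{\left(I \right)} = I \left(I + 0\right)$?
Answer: $- \frac{3913}{6} \approx -652.17$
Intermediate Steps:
$R{\left(I \right)} = - \frac{I^{2}}{3}$ ($R{\left(I \right)} = - \frac{I \left(I + 0\right)}{3} = - \frac{I I}{3} = - \frac{I^{2}}{3}$)
$L{\left(m \right)} = m^{2}$
$s = 2$ ($s = 6 - 4 = 2$)
$O{\left(V,F \right)} = - \frac{7}{6}$ ($O{\left(V,F \right)} = \frac{-1 - \frac{\left(-2\right)^{2}}{3}}{2} = \frac{-1 - \frac{4}{3}}{2} = \frac{1}{2} \left(- \frac{7}{3}\right) = - \frac{7}{6}$)
$O{\left(L{\left(-5 \right)},-1 \right)} \left(-13\right) \left(-43\right) = \left(- \frac{7}{6}\right) \left(-13\right) \left(-43\right) = \frac{91}{6} \left(-43\right) = - \frac{3913}{6}$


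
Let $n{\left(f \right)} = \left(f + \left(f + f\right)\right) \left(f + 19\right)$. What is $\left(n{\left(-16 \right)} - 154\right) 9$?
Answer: $-2682$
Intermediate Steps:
$n{\left(f \right)} = 3 f \left(19 + f\right)$ ($n{\left(f \right)} = \left(f + 2 f\right) \left(19 + f\right) = 3 f \left(19 + f\right)$)
$\left(n{\left(-16 \right)} - 154\right) 9 = \left(3 \left(-16\right) \left(19 - 16\right) - 154\right) 9 = \left(3 \left(-16\right) 3 - 154\right) 9 = \left(-144 - 154\right) 9 = \left(-298\right) 9 = -2682$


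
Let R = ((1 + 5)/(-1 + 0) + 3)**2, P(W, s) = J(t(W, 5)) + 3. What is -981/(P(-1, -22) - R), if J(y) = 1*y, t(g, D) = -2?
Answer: 981/8 ≈ 122.63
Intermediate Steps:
J(y) = y
P(W, s) = 1 (P(W, s) = -2 + 3 = 1)
R = 9 (R = (6/(-1) + 3)**2 = (6*(-1) + 3)**2 = (-6 + 3)**2 = (-3)**2 = 9)
-981/(P(-1, -22) - R) = -981/(1 - 1*9) = -981/(1 - 9) = -981/(-8) = -981*(-1/8) = 981/8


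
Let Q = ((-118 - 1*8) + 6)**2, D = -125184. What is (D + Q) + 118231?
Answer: 7447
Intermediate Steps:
Q = 14400 (Q = ((-118 - 8) + 6)**2 = (-126 + 6)**2 = (-120)**2 = 14400)
(D + Q) + 118231 = (-125184 + 14400) + 118231 = -110784 + 118231 = 7447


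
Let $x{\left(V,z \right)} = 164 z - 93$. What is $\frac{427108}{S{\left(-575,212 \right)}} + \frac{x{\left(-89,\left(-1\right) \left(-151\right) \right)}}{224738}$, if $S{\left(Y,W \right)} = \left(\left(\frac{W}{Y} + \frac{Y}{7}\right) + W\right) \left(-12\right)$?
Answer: $- \frac{8777158548197}{31944933534} \approx -274.76$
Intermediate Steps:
$x{\left(V,z \right)} = -93 + 164 z$
$S{\left(Y,W \right)} = - 12 W - \frac{12 Y}{7} - \frac{12 W}{Y}$ ($S{\left(Y,W \right)} = \left(\left(\frac{W}{Y} + Y \frac{1}{7}\right) + W\right) \left(-12\right) = \left(\left(\frac{W}{Y} + \frac{Y}{7}\right) + W\right) \left(-12\right) = \left(\left(\frac{Y}{7} + \frac{W}{Y}\right) + W\right) \left(-12\right) = \left(W + \frac{Y}{7} + \frac{W}{Y}\right) \left(-12\right) = - 12 W - \frac{12 Y}{7} - \frac{12 W}{Y}$)
$\frac{427108}{S{\left(-575,212 \right)}} + \frac{x{\left(-89,\left(-1\right) \left(-151\right) \right)}}{224738} = \frac{427108}{\left(-12\right) 212 - - \frac{6900}{7} - \frac{2544}{-575}} + \frac{-93 + 164 \left(\left(-1\right) \left(-151\right)\right)}{224738} = \frac{427108}{-2544 + \frac{6900}{7} - 2544 \left(- \frac{1}{575}\right)} + \left(-93 + 164 \cdot 151\right) \frac{1}{224738} = \frac{427108}{-2544 + \frac{6900}{7} + \frac{2544}{575}} + \left(-93 + 24764\right) \frac{1}{224738} = \frac{427108}{- \frac{6254292}{4025}} + 24671 \cdot \frac{1}{224738} = 427108 \left(- \frac{4025}{6254292}\right) + \frac{24671}{224738} = - \frac{39070675}{142143} + \frac{24671}{224738} = - \frac{8777158548197}{31944933534}$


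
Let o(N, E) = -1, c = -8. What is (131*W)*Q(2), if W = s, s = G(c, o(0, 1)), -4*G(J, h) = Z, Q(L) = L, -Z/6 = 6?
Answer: 2358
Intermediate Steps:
Z = -36 (Z = -6*6 = -36)
G(J, h) = 9 (G(J, h) = -1/4*(-36) = 9)
s = 9
W = 9
(131*W)*Q(2) = (131*9)*2 = 1179*2 = 2358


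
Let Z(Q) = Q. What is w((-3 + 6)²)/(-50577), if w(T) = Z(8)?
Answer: -8/50577 ≈ -0.00015817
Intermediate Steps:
w(T) = 8
w((-3 + 6)²)/(-50577) = 8/(-50577) = 8*(-1/50577) = -8/50577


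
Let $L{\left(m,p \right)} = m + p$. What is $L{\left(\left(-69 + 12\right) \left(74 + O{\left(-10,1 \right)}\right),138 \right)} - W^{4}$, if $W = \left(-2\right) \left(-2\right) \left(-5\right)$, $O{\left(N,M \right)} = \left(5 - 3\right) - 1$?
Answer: $-164137$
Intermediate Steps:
$O{\left(N,M \right)} = 1$ ($O{\left(N,M \right)} = 2 - 1 = 1$)
$W = -20$ ($W = 4 \left(-5\right) = -20$)
$L{\left(\left(-69 + 12\right) \left(74 + O{\left(-10,1 \right)}\right),138 \right)} - W^{4} = \left(\left(-69 + 12\right) \left(74 + 1\right) + 138\right) - \left(-20\right)^{4} = \left(\left(-57\right) 75 + 138\right) - 160000 = \left(-4275 + 138\right) - 160000 = -4137 - 160000 = -164137$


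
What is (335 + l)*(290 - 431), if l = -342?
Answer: 987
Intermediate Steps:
(335 + l)*(290 - 431) = (335 - 342)*(290 - 431) = -7*(-141) = 987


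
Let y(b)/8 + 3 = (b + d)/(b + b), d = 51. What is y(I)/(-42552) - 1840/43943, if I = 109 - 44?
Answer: -630132209/15192633105 ≈ -0.041476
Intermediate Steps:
I = 65
y(b) = -24 + 4*(51 + b)/b (y(b) = -24 + 8*((b + 51)/(b + b)) = -24 + 8*((51 + b)/((2*b))) = -24 + 8*((51 + b)*(1/(2*b))) = -24 + 8*((51 + b)/(2*b)) = -24 + 4*(51 + b)/b)
y(I)/(-42552) - 1840/43943 = (-20 + 204/65)/(-42552) - 1840/43943 = (-20 + 204*(1/65))*(-1/42552) - 1840*1/43943 = (-20 + 204/65)*(-1/42552) - 1840/43943 = -1096/65*(-1/42552) - 1840/43943 = 137/345735 - 1840/43943 = -630132209/15192633105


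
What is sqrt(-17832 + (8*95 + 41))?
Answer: I*sqrt(17031) ≈ 130.5*I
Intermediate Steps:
sqrt(-17832 + (8*95 + 41)) = sqrt(-17832 + (760 + 41)) = sqrt(-17832 + 801) = sqrt(-17031) = I*sqrt(17031)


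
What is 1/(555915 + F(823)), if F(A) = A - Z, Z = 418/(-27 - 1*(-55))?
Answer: 14/7794123 ≈ 1.7962e-6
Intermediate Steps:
Z = 209/14 (Z = 418/(-27 + 55) = 418/28 = 418*(1/28) = 209/14 ≈ 14.929)
F(A) = -209/14 + A (F(A) = A - 1*209/14 = A - 209/14 = -209/14 + A)
1/(555915 + F(823)) = 1/(555915 + (-209/14 + 823)) = 1/(555915 + 11313/14) = 1/(7794123/14) = 14/7794123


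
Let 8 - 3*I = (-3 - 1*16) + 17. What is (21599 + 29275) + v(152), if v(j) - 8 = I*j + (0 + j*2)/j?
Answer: 154172/3 ≈ 51391.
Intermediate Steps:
I = 10/3 (I = 8/3 - ((-3 - 1*16) + 17)/3 = 8/3 - ((-3 - 16) + 17)/3 = 8/3 - (-19 + 17)/3 = 8/3 - 1/3*(-2) = 8/3 + 2/3 = 10/3 ≈ 3.3333)
v(j) = 10 + 10*j/3 (v(j) = 8 + (10*j/3 + (0 + j*2)/j) = 8 + (10*j/3 + (0 + 2*j)/j) = 8 + (10*j/3 + (2*j)/j) = 8 + (10*j/3 + 2) = 8 + (2 + 10*j/3) = 10 + 10*j/3)
(21599 + 29275) + v(152) = (21599 + 29275) + (10 + (10/3)*152) = 50874 + (10 + 1520/3) = 50874 + 1550/3 = 154172/3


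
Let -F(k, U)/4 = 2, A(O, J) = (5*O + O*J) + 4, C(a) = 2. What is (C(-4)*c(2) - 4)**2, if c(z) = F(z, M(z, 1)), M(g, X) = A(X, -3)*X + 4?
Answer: 400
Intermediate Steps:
A(O, J) = 4 + 5*O + J*O (A(O, J) = (5*O + J*O) + 4 = 4 + 5*O + J*O)
M(g, X) = 4 + X*(4 + 2*X) (M(g, X) = (4 + 5*X - 3*X)*X + 4 = (4 + 2*X)*X + 4 = X*(4 + 2*X) + 4 = 4 + X*(4 + 2*X))
F(k, U) = -8 (F(k, U) = -4*2 = -8)
c(z) = -8
(C(-4)*c(2) - 4)**2 = (2*(-8) - 4)**2 = (-16 - 4)**2 = (-20)**2 = 400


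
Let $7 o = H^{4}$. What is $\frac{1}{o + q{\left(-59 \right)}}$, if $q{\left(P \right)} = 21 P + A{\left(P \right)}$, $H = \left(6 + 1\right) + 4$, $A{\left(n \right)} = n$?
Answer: $\frac{7}{5555} \approx 0.0012601$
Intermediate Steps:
$H = 11$ ($H = 7 + 4 = 11$)
$q{\left(P \right)} = 22 P$ ($q{\left(P \right)} = 21 P + P = 22 P$)
$o = \frac{14641}{7}$ ($o = \frac{11^{4}}{7} = \frac{1}{7} \cdot 14641 = \frac{14641}{7} \approx 2091.6$)
$\frac{1}{o + q{\left(-59 \right)}} = \frac{1}{\frac{14641}{7} + 22 \left(-59\right)} = \frac{1}{\frac{14641}{7} - 1298} = \frac{1}{\frac{5555}{7}} = \frac{7}{5555}$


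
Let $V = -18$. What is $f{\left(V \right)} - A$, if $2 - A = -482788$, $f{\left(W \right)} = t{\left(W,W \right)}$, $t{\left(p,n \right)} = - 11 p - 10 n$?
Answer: $-482412$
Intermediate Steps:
$f{\left(W \right)} = - 21 W$ ($f{\left(W \right)} = - 11 W - 10 W = - 21 W$)
$A = 482790$ ($A = 2 - -482788 = 2 + 482788 = 482790$)
$f{\left(V \right)} - A = \left(-21\right) \left(-18\right) - 482790 = 378 - 482790 = -482412$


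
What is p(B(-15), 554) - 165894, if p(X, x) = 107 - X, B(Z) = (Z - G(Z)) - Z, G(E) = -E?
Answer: -165772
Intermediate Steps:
B(Z) = Z (B(Z) = (Z - (-1)*Z) - Z = (Z + Z) - Z = 2*Z - Z = Z)
p(B(-15), 554) - 165894 = (107 - 1*(-15)) - 165894 = (107 + 15) - 165894 = 122 - 165894 = -165772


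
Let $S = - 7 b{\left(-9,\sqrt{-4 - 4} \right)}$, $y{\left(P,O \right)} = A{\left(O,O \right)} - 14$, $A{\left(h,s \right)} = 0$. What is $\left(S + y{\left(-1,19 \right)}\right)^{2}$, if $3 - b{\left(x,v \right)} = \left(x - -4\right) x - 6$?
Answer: $56644$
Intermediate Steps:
$b{\left(x,v \right)} = 9 - x \left(4 + x\right)$ ($b{\left(x,v \right)} = 3 - \left(\left(x - -4\right) x - 6\right) = 3 - \left(\left(x + 4\right) x - 6\right) = 3 - \left(\left(4 + x\right) x - 6\right) = 3 - \left(x \left(4 + x\right) - 6\right) = 3 - \left(-6 + x \left(4 + x\right)\right) = 9 - x \left(4 + x\right)$)
$y{\left(P,O \right)} = -14$ ($y{\left(P,O \right)} = 0 - 14 = -14$)
$S = 252$ ($S = - 7 \left(9 - \left(-9\right)^{2} - -36\right) = - 7 \left(9 - 81 + 36\right) = \left(-7\right) \left(-36\right) = 252$)
$\left(S + y{\left(-1,19 \right)}\right)^{2} = \left(252 - 14\right)^{2} = 238^{2} = 56644$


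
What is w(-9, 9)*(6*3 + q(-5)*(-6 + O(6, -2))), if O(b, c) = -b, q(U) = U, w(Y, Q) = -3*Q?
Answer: -2106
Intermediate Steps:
w(-9, 9)*(6*3 + q(-5)*(-6 + O(6, -2))) = (-3*9)*(6*3 - 5*(-6 - 1*6)) = -27*(18 - 5*(-6 - 6)) = -27*(18 - 5*(-12)) = -27*(18 + 60) = -27*78 = -2106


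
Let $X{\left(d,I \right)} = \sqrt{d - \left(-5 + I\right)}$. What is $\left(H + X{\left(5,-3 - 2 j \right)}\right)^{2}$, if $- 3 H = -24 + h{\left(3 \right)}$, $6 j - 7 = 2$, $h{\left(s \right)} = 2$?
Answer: $\frac{1156}{9} \approx 128.44$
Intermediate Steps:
$j = \frac{3}{2}$ ($j = \frac{7}{6} + \frac{1}{6} \cdot 2 = \frac{7}{6} + \frac{1}{3} = \frac{3}{2} \approx 1.5$)
$H = \frac{22}{3}$ ($H = - \frac{-24 + 2}{3} = \left(- \frac{1}{3}\right) \left(-22\right) = \frac{22}{3} \approx 7.3333$)
$X{\left(d,I \right)} = \sqrt{5 + d - I}$
$\left(H + X{\left(5,-3 - 2 j \right)}\right)^{2} = \left(\frac{22}{3} + \sqrt{5 + 5 - \left(-3 - 3\right)}\right)^{2} = \left(\frac{22}{3} + \sqrt{5 + 5 - -6}\right)^{2} = \left(\frac{22}{3} + \sqrt{5 + 5 + 6}\right)^{2} = \left(\frac{22}{3} + \sqrt{16}\right)^{2} = \left(\frac{22}{3} + 4\right)^{2} = \left(\frac{34}{3}\right)^{2} = \frac{1156}{9}$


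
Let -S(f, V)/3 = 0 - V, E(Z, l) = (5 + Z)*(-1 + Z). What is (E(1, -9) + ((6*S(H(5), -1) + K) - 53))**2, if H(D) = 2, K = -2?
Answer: 5329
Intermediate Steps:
E(Z, l) = (-1 + Z)*(5 + Z)
S(f, V) = 3*V (S(f, V) = -3*(0 - V) = -(-3)*V = 3*V)
(E(1, -9) + ((6*S(H(5), -1) + K) - 53))**2 = ((-5 + 1**2 + 4*1) + ((6*(3*(-1)) - 2) - 53))**2 = ((-5 + 1 + 4) + ((6*(-3) - 2) - 53))**2 = (0 + ((-18 - 2) - 53))**2 = (0 + (-20 - 53))**2 = (0 - 73)**2 = (-73)**2 = 5329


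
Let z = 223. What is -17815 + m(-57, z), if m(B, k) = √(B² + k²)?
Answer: -17815 + √52978 ≈ -17585.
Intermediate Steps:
-17815 + m(-57, z) = -17815 + √((-57)² + 223²) = -17815 + √(3249 + 49729) = -17815 + √52978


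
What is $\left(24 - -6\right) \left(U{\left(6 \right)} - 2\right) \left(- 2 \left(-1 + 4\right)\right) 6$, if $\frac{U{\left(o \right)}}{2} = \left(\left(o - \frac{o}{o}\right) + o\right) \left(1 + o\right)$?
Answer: $-164160$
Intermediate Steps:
$U{\left(o \right)} = 2 \left(1 + o\right) \left(-1 + 2 o\right)$ ($U{\left(o \right)} = 2 \left(\left(o - \frac{o}{o}\right) + o\right) \left(1 + o\right) = 2 \left(\left(o - 1\right) + o\right) \left(1 + o\right) = 2 \left(\left(-1 + o\right) + o\right) \left(1 + o\right) = 2 \left(-1 + 2 o\right) \left(1 + o\right) = 2 \left(1 + o\right) \left(-1 + 2 o\right)$)
$\left(24 - -6\right) \left(U{\left(6 \right)} - 2\right) \left(- 2 \left(-1 + 4\right)\right) 6 = \left(24 - -6\right) \left(\left(-2 + 2 \cdot 6 + 4 \cdot 6^{2}\right) - 2\right) \left(- 2 \left(-1 + 4\right)\right) 6 = \left(24 + 6\right) \left(\left(-2 + 12 + 4 \cdot 36\right) - 2\right) \left(\left(-2\right) 3\right) 6 = 30 \left(\left(-2 + 12 + 144\right) - 2\right) \left(-6\right) 6 = 30 \left(154 - 2\right) \left(-6\right) 6 = 30 \cdot 152 \left(-6\right) 6 = 30 \left(-912\right) 6 = \left(-27360\right) 6 = -164160$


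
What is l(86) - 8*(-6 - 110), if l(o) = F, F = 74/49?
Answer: 45546/49 ≈ 929.51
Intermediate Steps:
F = 74/49 (F = 74*(1/49) = 74/49 ≈ 1.5102)
l(o) = 74/49
l(86) - 8*(-6 - 110) = 74/49 - 8*(-6 - 110) = 74/49 - 8*(-116) = 74/49 + 928 = 45546/49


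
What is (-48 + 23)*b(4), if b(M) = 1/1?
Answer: -25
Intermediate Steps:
b(M) = 1
(-48 + 23)*b(4) = (-48 + 23)*1 = -25*1 = -25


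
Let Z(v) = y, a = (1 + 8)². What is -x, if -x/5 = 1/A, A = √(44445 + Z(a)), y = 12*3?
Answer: 5*√44481/44481 ≈ 0.023707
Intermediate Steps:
y = 36
a = 81 (a = 9² = 81)
Z(v) = 36
A = √44481 (A = √(44445 + 36) = √44481 ≈ 210.91)
x = -5*√44481/44481 ≈ -0.023707
-x = -(-5)*√44481/44481 = 5*√44481/44481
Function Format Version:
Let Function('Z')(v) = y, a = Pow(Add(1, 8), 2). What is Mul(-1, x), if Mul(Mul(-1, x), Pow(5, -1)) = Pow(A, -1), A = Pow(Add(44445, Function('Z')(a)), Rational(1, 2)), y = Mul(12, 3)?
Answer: Mul(Rational(5, 44481), Pow(44481, Rational(1, 2))) ≈ 0.023707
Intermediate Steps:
y = 36
a = 81 (a = Pow(9, 2) = 81)
Function('Z')(v) = 36
A = Pow(44481, Rational(1, 2)) (A = Pow(Add(44445, 36), Rational(1, 2)) = Pow(44481, Rational(1, 2)) ≈ 210.91)
x = Mul(Rational(-5, 44481), Pow(44481, Rational(1, 2))) (x = Mul(-5, Pow(Pow(44481, Rational(1, 2)), -1)) = Mul(-5, Mul(Rational(1, 44481), Pow(44481, Rational(1, 2)))) = Mul(Rational(-5, 44481), Pow(44481, Rational(1, 2))) ≈ -0.023707)
Mul(-1, x) = Mul(-1, Mul(Rational(-5, 44481), Pow(44481, Rational(1, 2)))) = Mul(Rational(5, 44481), Pow(44481, Rational(1, 2)))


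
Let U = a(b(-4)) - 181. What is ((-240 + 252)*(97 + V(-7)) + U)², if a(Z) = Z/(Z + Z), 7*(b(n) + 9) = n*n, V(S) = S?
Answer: 3236401/4 ≈ 8.0910e+5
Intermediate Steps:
b(n) = -9 + n²/7 (b(n) = -9 + (n*n)/7 = -9 + n²/7)
a(Z) = ½ (a(Z) = Z/((2*Z)) = Z*(1/(2*Z)) = ½)
U = -361/2 (U = ½ - 181 = -361/2 ≈ -180.50)
((-240 + 252)*(97 + V(-7)) + U)² = ((-240 + 252)*(97 - 7) - 361/2)² = (12*90 - 361/2)² = (1080 - 361/2)² = (1799/2)² = 3236401/4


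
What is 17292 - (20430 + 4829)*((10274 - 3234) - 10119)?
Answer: 77789753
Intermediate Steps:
17292 - (20430 + 4829)*((10274 - 3234) - 10119) = 17292 - 25259*(7040 - 10119) = 17292 - 25259*(-3079) = 17292 - 1*(-77772461) = 17292 + 77772461 = 77789753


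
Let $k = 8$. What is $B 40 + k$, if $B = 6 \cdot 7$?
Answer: $1688$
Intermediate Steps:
$B = 42$
$B 40 + k = 42 \cdot 40 + 8 = 1680 + 8 = 1688$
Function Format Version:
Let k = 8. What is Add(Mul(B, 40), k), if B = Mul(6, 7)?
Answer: 1688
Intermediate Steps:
B = 42
Add(Mul(B, 40), k) = Add(Mul(42, 40), 8) = Add(1680, 8) = 1688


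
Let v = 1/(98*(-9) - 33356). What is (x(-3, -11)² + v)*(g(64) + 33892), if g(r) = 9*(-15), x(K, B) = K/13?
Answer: 10396244561/5786222 ≈ 1796.7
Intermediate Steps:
x(K, B) = K/13 (x(K, B) = K*(1/13) = K/13)
g(r) = -135
v = -1/34238 (v = 1/(-882 - 33356) = 1/(-34238) = -1/34238 ≈ -2.9207e-5)
(x(-3, -11)² + v)*(g(64) + 33892) = (((1/13)*(-3))² - 1/34238)*(-135 + 33892) = ((-3/13)² - 1/34238)*33757 = (9/169 - 1/34238)*33757 = (307973/5786222)*33757 = 10396244561/5786222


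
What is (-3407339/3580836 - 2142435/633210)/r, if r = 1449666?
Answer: -327642316795/109566778949779032 ≈ -2.9903e-6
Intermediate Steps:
(-3407339/3580836 - 2142435/633210)/r = (-3407339/3580836 - 2142435/633210)/1449666 = (-3407339*1/3580836 - 2142435*1/633210)*(1/1449666) = (-3407339/3580836 - 142829/42214)*(1/1449666) = -327642316795/75580705452*1/1449666 = -327642316795/109566778949779032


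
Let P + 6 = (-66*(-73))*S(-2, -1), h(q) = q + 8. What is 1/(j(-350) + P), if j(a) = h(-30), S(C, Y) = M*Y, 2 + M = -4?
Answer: 1/28880 ≈ 3.4626e-5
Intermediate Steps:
M = -6 (M = -2 - 4 = -6)
S(C, Y) = -6*Y
h(q) = 8 + q
j(a) = -22 (j(a) = 8 - 30 = -22)
P = 28902 (P = -6 + (-66*(-73))*(-6*(-1)) = -6 + 4818*6 = -6 + 28908 = 28902)
1/(j(-350) + P) = 1/(-22 + 28902) = 1/28880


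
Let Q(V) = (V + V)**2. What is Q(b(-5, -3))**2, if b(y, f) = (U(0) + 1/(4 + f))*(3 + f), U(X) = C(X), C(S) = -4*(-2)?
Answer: 0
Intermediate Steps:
C(S) = 8
U(X) = 8
b(y, f) = (3 + f)*(8 + 1/(4 + f)) (b(y, f) = (8 + 1/(4 + f))*(3 + f) = (3 + f)*(8 + 1/(4 + f)))
Q(V) = 4*V**2 (Q(V) = (2*V)**2 = 4*V**2)
Q(b(-5, -3))**2 = (4*((99 + 8*(-3)**2 + 57*(-3))/(4 - 3))**2)**2 = (4*((99 + 8*9 - 171)/1)**2)**2 = (4*(1*(99 + 72 - 171))**2)**2 = (4*(1*0)**2)**2 = (4*0**2)**2 = (4*0)**2 = 0**2 = 0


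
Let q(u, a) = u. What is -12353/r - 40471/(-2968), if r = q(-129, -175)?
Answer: 41884463/382872 ≈ 109.40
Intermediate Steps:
r = -129
-12353/r - 40471/(-2968) = -12353/(-129) - 40471/(-2968) = -12353*(-1/129) - 40471*(-1/2968) = 12353/129 + 40471/2968 = 41884463/382872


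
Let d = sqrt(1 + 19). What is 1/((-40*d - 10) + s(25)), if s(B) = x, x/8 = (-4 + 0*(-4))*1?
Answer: 21/15118 - 20*sqrt(5)/7559 ≈ -0.0045272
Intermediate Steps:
x = -32 (x = 8*((-4 + 0*(-4))*1) = 8*((-4 + 0)*1) = 8*(-4*1) = 8*(-4) = -32)
s(B) = -32
d = 2*sqrt(5) (d = sqrt(20) = 2*sqrt(5) ≈ 4.4721)
1/((-40*d - 10) + s(25)) = 1/((-80*sqrt(5) - 10) - 32) = 1/((-10 - 80*sqrt(5)) - 32) = 1/(-42 - 80*sqrt(5))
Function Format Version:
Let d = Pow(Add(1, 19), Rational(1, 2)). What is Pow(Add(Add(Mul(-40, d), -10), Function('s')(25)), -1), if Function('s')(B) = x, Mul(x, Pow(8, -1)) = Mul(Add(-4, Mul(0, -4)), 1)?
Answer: Add(Rational(21, 15118), Mul(Rational(-20, 7559), Pow(5, Rational(1, 2)))) ≈ -0.0045272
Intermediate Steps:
x = -32 (x = Mul(8, Mul(Add(-4, Mul(0, -4)), 1)) = Mul(8, Mul(Add(-4, 0), 1)) = Mul(8, Mul(-4, 1)) = Mul(8, -4) = -32)
Function('s')(B) = -32
d = Mul(2, Pow(5, Rational(1, 2))) (d = Pow(20, Rational(1, 2)) = Mul(2, Pow(5, Rational(1, 2))) ≈ 4.4721)
Pow(Add(Add(Mul(-40, d), -10), Function('s')(25)), -1) = Pow(Add(Add(Mul(-40, Mul(2, Pow(5, Rational(1, 2)))), -10), -32), -1) = Pow(Add(Add(Mul(-80, Pow(5, Rational(1, 2))), -10), -32), -1) = Pow(Add(Add(-10, Mul(-80, Pow(5, Rational(1, 2)))), -32), -1) = Pow(Add(-42, Mul(-80, Pow(5, Rational(1, 2)))), -1)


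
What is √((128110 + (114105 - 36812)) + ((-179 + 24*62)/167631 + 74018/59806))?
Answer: √17858696889436193832045/294862929 ≈ 453.22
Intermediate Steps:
√((128110 + (114105 - 36812)) + ((-179 + 24*62)/167631 + 74018/59806)) = √((128110 + 77293) + ((-179 + 1488)*(1/167631) + 74018*(1/59806))) = √(205403 + (1309*(1/167631) + 2177/1759)) = √(205403 + (1309/167631 + 2177/1759)) = √(205403 + 367235218/294862929) = √(60566097440605/294862929) = √17858696889436193832045/294862929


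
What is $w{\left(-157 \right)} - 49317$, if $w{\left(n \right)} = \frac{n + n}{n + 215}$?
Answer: $- \frac{1430350}{29} \approx -49322.0$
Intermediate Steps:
$w{\left(n \right)} = \frac{2 n}{215 + n}$
$w{\left(-157 \right)} - 49317 = 2 \left(-157\right) \frac{1}{215 - 157} - 49317 = 2 \left(-157\right) \frac{1}{58} - 49317 = - \frac{157}{29} - 49317 = - \frac{1430350}{29}$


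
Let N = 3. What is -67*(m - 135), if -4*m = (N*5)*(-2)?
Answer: 17085/2 ≈ 8542.5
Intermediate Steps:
m = 15/2 (m = -3*5*(-2)/4 = -15*(-2)/4 = -¼*(-30) = 15/2 ≈ 7.5000)
-67*(m - 135) = -67*(15/2 - 135) = -67*(-255/2) = 17085/2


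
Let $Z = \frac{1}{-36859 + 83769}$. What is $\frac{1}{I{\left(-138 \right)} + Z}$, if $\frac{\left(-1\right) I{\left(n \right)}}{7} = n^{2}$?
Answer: $- \frac{46910}{6253478279} \approx -7.5014 \cdot 10^{-6}$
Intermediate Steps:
$I{\left(n \right)} = - 7 n^{2}$
$Z = \frac{1}{46910} \approx 2.1317 \cdot 10^{-5}$
$\frac{1}{I{\left(-138 \right)} + Z} = \frac{1}{- 7 \left(-138\right)^{2} + \frac{1}{46910}} = \frac{1}{\left(-7\right) 19044 + \frac{1}{46910}} = \frac{1}{-133308 + \frac{1}{46910}} = \frac{1}{- \frac{6253478279}{46910}} = - \frac{46910}{6253478279}$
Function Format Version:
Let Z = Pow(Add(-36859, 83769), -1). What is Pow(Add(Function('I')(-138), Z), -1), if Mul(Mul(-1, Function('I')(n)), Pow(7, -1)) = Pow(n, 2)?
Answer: Rational(-46910, 6253478279) ≈ -7.5014e-6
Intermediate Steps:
Function('I')(n) = Mul(-7, Pow(n, 2))
Z = Rational(1, 46910) (Z = Pow(46910, -1) = Rational(1, 46910) ≈ 2.1317e-5)
Pow(Add(Function('I')(-138), Z), -1) = Pow(Add(Mul(-7, Pow(-138, 2)), Rational(1, 46910)), -1) = Pow(Add(Mul(-7, 19044), Rational(1, 46910)), -1) = Pow(Add(-133308, Rational(1, 46910)), -1) = Pow(Rational(-6253478279, 46910), -1) = Rational(-46910, 6253478279)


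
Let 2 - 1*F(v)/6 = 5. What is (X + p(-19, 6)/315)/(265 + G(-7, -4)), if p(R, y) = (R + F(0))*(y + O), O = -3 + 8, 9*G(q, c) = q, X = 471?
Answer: 2551/1435 ≈ 1.7777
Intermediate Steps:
G(q, c) = q/9
F(v) = -18 (F(v) = 12 - 6*5 = 12 - 30 = -18)
O = 5
p(R, y) = (-18 + R)*(5 + y) (p(R, y) = (R - 18)*(y + 5) = (-18 + R)*(5 + y))
(X + p(-19, 6)/315)/(265 + G(-7, -4)) = (471 + (-90 - 18*6 + 5*(-19) - 19*6)/315)/(265 + (⅑)*(-7)) = (471 + (-90 - 108 - 95 - 114)*(1/315))/(265 - 7/9) = (471 - 407*1/315)/(2378/9) = (471 - 407/315)*(9/2378) = (147958/315)*(9/2378) = 2551/1435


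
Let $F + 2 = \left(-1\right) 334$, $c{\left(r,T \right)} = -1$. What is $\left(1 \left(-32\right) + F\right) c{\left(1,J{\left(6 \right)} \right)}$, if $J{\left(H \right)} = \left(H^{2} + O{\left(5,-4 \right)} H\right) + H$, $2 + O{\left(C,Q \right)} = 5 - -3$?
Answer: $368$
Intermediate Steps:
$O{\left(C,Q \right)} = 6$ ($O{\left(C,Q \right)} = -2 + \left(5 - -3\right) = -2 + \left(5 + 3\right) = -2 + 8 = 6$)
$J{\left(H \right)} = H^{2} + 7 H$ ($J{\left(H \right)} = \left(H^{2} + 6 H\right) + H = H^{2} + 7 H$)
$F = -336$ ($F = -2 - 334 = -336$)
$\left(1 \left(-32\right) + F\right) c{\left(1,J{\left(6 \right)} \right)} = \left(1 \left(-32\right) - 336\right) \left(-1\right) = \left(-32 - 336\right) \left(-1\right) = \left(-368\right) \left(-1\right) = 368$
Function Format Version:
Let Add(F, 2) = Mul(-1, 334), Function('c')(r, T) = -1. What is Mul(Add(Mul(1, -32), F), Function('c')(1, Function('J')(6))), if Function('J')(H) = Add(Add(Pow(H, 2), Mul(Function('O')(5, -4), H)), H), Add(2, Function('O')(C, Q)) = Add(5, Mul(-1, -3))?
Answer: 368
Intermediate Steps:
Function('O')(C, Q) = 6 (Function('O')(C, Q) = Add(-2, Add(5, Mul(-1, -3))) = Add(-2, Add(5, 3)) = Add(-2, 8) = 6)
Function('J')(H) = Add(Pow(H, 2), Mul(7, H)) (Function('J')(H) = Add(Add(Pow(H, 2), Mul(6, H)), H) = Add(Pow(H, 2), Mul(7, H)))
F = -336 (F = Add(-2, Mul(-1, 334)) = Add(-2, -334) = -336)
Mul(Add(Mul(1, -32), F), Function('c')(1, Function('J')(6))) = Mul(Add(Mul(1, -32), -336), -1) = Mul(Add(-32, -336), -1) = Mul(-368, -1) = 368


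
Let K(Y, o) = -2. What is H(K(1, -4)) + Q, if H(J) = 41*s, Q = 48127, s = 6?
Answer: 48373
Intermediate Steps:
H(J) = 246 (H(J) = 41*6 = 246)
H(K(1, -4)) + Q = 246 + 48127 = 48373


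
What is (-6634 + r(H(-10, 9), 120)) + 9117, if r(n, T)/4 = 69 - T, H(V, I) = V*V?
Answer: 2279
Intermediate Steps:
H(V, I) = V²
r(n, T) = 276 - 4*T (r(n, T) = 4*(69 - T) = 276 - 4*T)
(-6634 + r(H(-10, 9), 120)) + 9117 = (-6634 + (276 - 4*120)) + 9117 = (-6634 + (276 - 480)) + 9117 = (-6634 - 204) + 9117 = -6838 + 9117 = 2279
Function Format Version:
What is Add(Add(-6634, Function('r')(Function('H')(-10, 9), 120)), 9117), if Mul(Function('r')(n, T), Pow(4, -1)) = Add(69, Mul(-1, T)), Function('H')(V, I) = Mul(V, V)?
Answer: 2279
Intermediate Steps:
Function('H')(V, I) = Pow(V, 2)
Function('r')(n, T) = Add(276, Mul(-4, T)) (Function('r')(n, T) = Mul(4, Add(69, Mul(-1, T))) = Add(276, Mul(-4, T)))
Add(Add(-6634, Function('r')(Function('H')(-10, 9), 120)), 9117) = Add(Add(-6634, Add(276, Mul(-4, 120))), 9117) = Add(Add(-6634, Add(276, -480)), 9117) = Add(Add(-6634, -204), 9117) = Add(-6838, 9117) = 2279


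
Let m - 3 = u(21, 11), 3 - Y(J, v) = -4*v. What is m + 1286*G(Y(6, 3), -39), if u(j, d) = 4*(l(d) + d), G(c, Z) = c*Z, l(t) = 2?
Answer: -752255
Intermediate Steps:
Y(J, v) = 3 + 4*v (Y(J, v) = 3 - (-4)*v = 3 + 4*v)
G(c, Z) = Z*c
u(j, d) = 8 + 4*d (u(j, d) = 4*(2 + d) = 8 + 4*d)
m = 55 (m = 3 + (8 + 4*11) = 3 + (8 + 44) = 3 + 52 = 55)
m + 1286*G(Y(6, 3), -39) = 55 + 1286*(-39*(3 + 4*3)) = 55 + 1286*(-39*(3 + 12)) = 55 + 1286*(-39*15) = 55 + 1286*(-585) = 55 - 752310 = -752255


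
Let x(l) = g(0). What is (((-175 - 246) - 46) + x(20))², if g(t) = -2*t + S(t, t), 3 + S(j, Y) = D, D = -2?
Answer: 222784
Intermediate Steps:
S(j, Y) = -5 (S(j, Y) = -3 - 2 = -5)
g(t) = -5 - 2*t (g(t) = -2*t - 5 = -5 - 2*t)
x(l) = -5 (x(l) = -5 - 2*0 = -5 + 0 = -5)
(((-175 - 246) - 46) + x(20))² = (((-175 - 246) - 46) - 5)² = ((-421 - 46) - 5)² = (-467 - 5)² = (-472)² = 222784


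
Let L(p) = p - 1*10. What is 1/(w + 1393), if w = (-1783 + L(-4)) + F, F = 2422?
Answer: 1/2018 ≈ 0.00049554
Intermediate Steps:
L(p) = -10 + p (L(p) = p - 10 = -10 + p)
w = 625 (w = (-1783 + (-10 - 4)) + 2422 = (-1783 - 14) + 2422 = -1797 + 2422 = 625)
1/(w + 1393) = 1/(625 + 1393) = 1/2018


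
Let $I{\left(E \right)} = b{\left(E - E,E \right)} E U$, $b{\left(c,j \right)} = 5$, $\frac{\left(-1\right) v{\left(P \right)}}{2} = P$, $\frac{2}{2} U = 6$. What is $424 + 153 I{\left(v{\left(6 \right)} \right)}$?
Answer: $-54656$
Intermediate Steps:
$U = 6$
$v{\left(P \right)} = - 2 P$
$I{\left(E \right)} = 30 E$ ($I{\left(E \right)} = 5 E 6 = 30 E$)
$424 + 153 I{\left(v{\left(6 \right)} \right)} = 424 + 153 \cdot 30 \left(\left(-2\right) 6\right) = 424 + 153 \cdot 30 \left(-12\right) = 424 + 153 \left(-360\right) = 424 - 55080 = -54656$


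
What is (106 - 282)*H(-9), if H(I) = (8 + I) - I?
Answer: -1408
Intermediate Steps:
H(I) = 8
(106 - 282)*H(-9) = (106 - 282)*8 = -176*8 = -1408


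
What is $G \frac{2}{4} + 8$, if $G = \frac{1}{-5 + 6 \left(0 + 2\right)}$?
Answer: $\frac{113}{14} \approx 8.0714$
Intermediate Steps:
$G = \frac{1}{7}$ ($G = \frac{1}{-5 + 6 \cdot 2} = \frac{1}{-5 + 12} = \frac{1}{7} \approx 0.14286$)
$G \frac{2}{4} + 8 = \frac{2 \cdot \frac{1}{4}}{7} + 8 = \frac{1}{7} \cdot \frac{1}{2} + 8 = \frac{1}{14} + 8 = \frac{113}{14}$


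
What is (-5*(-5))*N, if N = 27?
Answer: 675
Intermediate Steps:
(-5*(-5))*N = -5*(-5)*27 = 25*27 = 675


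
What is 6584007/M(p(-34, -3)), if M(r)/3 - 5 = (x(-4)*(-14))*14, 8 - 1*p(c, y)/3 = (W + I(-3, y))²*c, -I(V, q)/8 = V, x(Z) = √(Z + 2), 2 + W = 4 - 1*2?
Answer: 10973345/76857 + 430155124*I*√2/76857 ≈ 142.78 + 7915.1*I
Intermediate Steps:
W = 0 (W = -2 + (4 - 1*2) = -2 + (4 - 2) = -2 + 2 = 0)
x(Z) = √(2 + Z)
I(V, q) = -8*V
p(c, y) = 24 - 1728*c (p(c, y) = 24 - 3*(0 - 8*(-3))²*c = 24 - 3*(0 + 24)²*c = 24 - 3*24²*c = 24 - 1728*c)
M(r) = 15 - 588*I*√2 (M(r) = 15 + 3*((√(2 - 4)*(-14))*14) = 15 + 3*((√(-2)*(-14))*14) = 15 + 3*(((I*√2)*(-14))*14) = 15 + 3*(-14*I*√2*14) = 15 + 3*(-196*I*√2) = 15 - 588*I*√2)
6584007/M(p(-34, -3)) = 6584007/(15 - 588*I*√2)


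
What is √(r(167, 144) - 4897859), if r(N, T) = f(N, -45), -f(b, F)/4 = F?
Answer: I*√4897679 ≈ 2213.1*I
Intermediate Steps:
f(b, F) = -4*F
r(N, T) = 180 (r(N, T) = -4*(-45) = 180)
√(r(167, 144) - 4897859) = √(180 - 4897859) = √(-4897679) = I*√4897679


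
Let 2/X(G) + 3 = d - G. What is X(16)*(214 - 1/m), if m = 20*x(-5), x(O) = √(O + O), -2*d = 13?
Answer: -856/51 - I*√10/2550 ≈ -16.784 - 0.0012401*I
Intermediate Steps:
d = -13/2 (d = -½*13 = -13/2 ≈ -6.5000)
x(O) = √2*√O (x(O) = √(2*O) = √2*√O)
X(G) = 2/(-19/2 - G) (X(G) = 2/(-3 + (-13/2 - G)) = 2/(-19/2 - G))
m = 20*I*√10 (m = 20*(√2*√(-5)) = 20*(√2*(I*√5)) = 20*(I*√10) = 20*I*√10 ≈ 63.246*I)
X(16)*(214 - 1/m) = (-4/(19 + 2*16))*(214 - 1/(20*I*√10)) = (-4/(19 + 32))*(214 - (-1)*I*√10/200) = (-4/51)*(214 + I*√10/200) = (-4*1/51)*(214 + I*√10/200) = -4*(214 + I*√10/200)/51 = -856/51 - I*√10/2550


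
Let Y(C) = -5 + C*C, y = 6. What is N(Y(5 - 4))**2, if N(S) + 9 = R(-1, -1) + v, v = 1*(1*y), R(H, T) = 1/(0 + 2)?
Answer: 25/4 ≈ 6.2500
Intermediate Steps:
R(H, T) = 1/2
v = 6 (v = 1*(1*6) = 1*6 = 6)
Y(C) = -5 + C**2
N(S) = -5/2 (N(S) = -9 + (1/2 + 6) = -9 + 13/2 = -5/2)
N(Y(5 - 4))**2 = (-5/2)**2 = 25/4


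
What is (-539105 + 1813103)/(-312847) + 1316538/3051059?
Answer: -3475168100196/954514654973 ≈ -3.6408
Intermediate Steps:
(-539105 + 1813103)/(-312847) + 1316538/3051059 = 1273998*(-1/312847) + 1316538*(1/3051059) = -1273998/312847 + 1316538/3051059 = -3475168100196/954514654973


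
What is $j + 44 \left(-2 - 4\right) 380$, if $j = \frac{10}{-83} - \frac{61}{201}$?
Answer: $- \frac{1673645633}{16683} \approx -1.0032 \cdot 10^{5}$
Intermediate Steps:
$j = - \frac{7073}{16683}$ ($j = 10 \left(- \frac{1}{83}\right) - \frac{61}{201} = - \frac{10}{83} - \frac{61}{201} = - \frac{7073}{16683} \approx -0.42396$)
$j + 44 \left(-2 - 4\right) 380 = - \frac{7073}{16683} + 44 \left(-2 - 4\right) 380 = - \frac{7073}{16683} + 44 \left(-6\right) 380 = - \frac{7073}{16683} - 100320 = - \frac{1673645633}{16683}$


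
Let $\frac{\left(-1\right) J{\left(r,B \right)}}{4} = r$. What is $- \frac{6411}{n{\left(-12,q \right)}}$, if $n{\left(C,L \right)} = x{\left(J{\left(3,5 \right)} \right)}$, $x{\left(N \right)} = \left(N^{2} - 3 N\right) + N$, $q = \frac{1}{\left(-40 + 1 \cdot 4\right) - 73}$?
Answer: $- \frac{2137}{56} \approx -38.161$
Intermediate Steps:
$J{\left(r,B \right)} = - 4 r$
$q = - \frac{1}{109}$ ($q = \frac{1}{\left(-40 + 4\right) - 73} = \frac{1}{-36 - 73} = \frac{1}{-109} = - \frac{1}{109} \approx -0.0091743$)
$x{\left(N \right)} = N^{2} - 2 N$
$n{\left(C,L \right)} = 168$ ($n{\left(C,L \right)} = \left(-4\right) 3 \left(-2 - 12\right) = - 12 \left(-2 - 12\right) = \left(-12\right) \left(-14\right) = 168$)
$- \frac{6411}{n{\left(-12,q \right)}} = - \frac{6411}{168} = \left(-6411\right) \frac{1}{168} = - \frac{2137}{56}$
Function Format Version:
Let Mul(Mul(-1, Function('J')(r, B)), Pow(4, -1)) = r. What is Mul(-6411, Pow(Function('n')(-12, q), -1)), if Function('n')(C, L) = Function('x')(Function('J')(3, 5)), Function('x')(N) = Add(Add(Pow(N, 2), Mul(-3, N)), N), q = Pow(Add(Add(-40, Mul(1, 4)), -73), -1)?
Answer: Rational(-2137, 56) ≈ -38.161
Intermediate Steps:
Function('J')(r, B) = Mul(-4, r)
q = Rational(-1, 109) (q = Pow(Add(Add(-40, 4), -73), -1) = Pow(Add(-36, -73), -1) = Pow(-109, -1) = Rational(-1, 109) ≈ -0.0091743)
Function('x')(N) = Add(Pow(N, 2), Mul(-2, N))
Function('n')(C, L) = 168 (Function('n')(C, L) = Mul(Mul(-4, 3), Add(-2, Mul(-4, 3))) = Mul(-12, Add(-2, -12)) = Mul(-12, -14) = 168)
Mul(-6411, Pow(Function('n')(-12, q), -1)) = Mul(-6411, Pow(168, -1)) = Mul(-6411, Rational(1, 168)) = Rational(-2137, 56)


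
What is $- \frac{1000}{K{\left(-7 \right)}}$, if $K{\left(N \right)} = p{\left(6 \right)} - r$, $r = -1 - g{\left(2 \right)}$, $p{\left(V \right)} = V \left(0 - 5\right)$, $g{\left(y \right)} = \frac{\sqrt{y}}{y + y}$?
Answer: $\frac{232000}{6727} + \frac{2000 \sqrt{2}}{6727} \approx 34.908$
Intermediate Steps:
$g{\left(y \right)} = \frac{1}{2 \sqrt{y}}$ ($g{\left(y \right)} = \frac{\sqrt{y}}{2 y} = \frac{1}{2 y} \sqrt{y} = \frac{1}{2 \sqrt{y}}$)
$p{\left(V \right)} = - 5 V$ ($p{\left(V \right)} = V \left(0 - 5\right) = V \left(-5\right) = - 5 V$)
$r = -1 - \frac{\sqrt{2}}{4}$ ($r = -1 - \frac{1}{2 \sqrt{2}} = -1 - \frac{\frac{1}{2} \sqrt{2}}{2} = -1 - \frac{\sqrt{2}}{4} \approx -1.3536$)
$K{\left(N \right)} = -29 + \frac{\sqrt{2}}{4}$ ($K{\left(N \right)} = \left(-5\right) 6 - \left(-1 - \frac{\sqrt{2}}{4}\right) = -30 + \left(1 + \frac{\sqrt{2}}{4}\right) = -29 + \frac{\sqrt{2}}{4}$)
$- \frac{1000}{K{\left(-7 \right)}} = - \frac{1000}{-29 + \frac{\sqrt{2}}{4}}$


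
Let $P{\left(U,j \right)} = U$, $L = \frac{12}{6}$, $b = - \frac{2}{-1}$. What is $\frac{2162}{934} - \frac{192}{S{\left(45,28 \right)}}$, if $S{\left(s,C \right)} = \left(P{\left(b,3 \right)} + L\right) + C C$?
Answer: $\frac{190541}{91999} \approx 2.0711$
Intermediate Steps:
$b = 2$ ($b = \left(-2\right) \left(-1\right) = 2$)
$L = 2$ ($L = 12 \cdot \frac{1}{6} = 2$)
$S{\left(s,C \right)} = 4 + C^{2}$ ($S{\left(s,C \right)} = \left(2 + 2\right) + C C = 4 + C^{2}$)
$\frac{2162}{934} - \frac{192}{S{\left(45,28 \right)}} = \frac{2162}{934} - \frac{192}{4 + 28^{2}} = 2162 \cdot \frac{1}{934} - \frac{192}{4 + 784} = \frac{1081}{467} - \frac{192}{788} = \frac{1081}{467} - \frac{48}{197} = \frac{190541}{91999}$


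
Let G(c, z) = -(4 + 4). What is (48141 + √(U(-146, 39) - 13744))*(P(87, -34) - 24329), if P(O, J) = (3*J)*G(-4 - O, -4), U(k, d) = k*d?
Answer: -1131939333 - 23513*I*√19438 ≈ -1.1319e+9 - 3.2782e+6*I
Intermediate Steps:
U(k, d) = d*k
G(c, z) = -8 (G(c, z) = -1*8 = -8)
P(O, J) = -24*J (P(O, J) = (3*J)*(-8) = -24*J)
(48141 + √(U(-146, 39) - 13744))*(P(87, -34) - 24329) = (48141 + √(39*(-146) - 13744))*(-24*(-34) - 24329) = (48141 + √(-5694 - 13744))*(816 - 24329) = (48141 + √(-19438))*(-23513) = (48141 + I*√19438)*(-23513) = -1131939333 - 23513*I*√19438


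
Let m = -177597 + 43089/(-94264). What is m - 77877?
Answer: -24082044225/94264 ≈ -2.5547e+5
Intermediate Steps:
m = -16741046697/94264 (m = -177597 + 43089*(-1/94264) = -177597 - 43089/94264 = -16741046697/94264 ≈ -1.7760e+5)
m - 77877 = -16741046697/94264 - 77877 = -24082044225/94264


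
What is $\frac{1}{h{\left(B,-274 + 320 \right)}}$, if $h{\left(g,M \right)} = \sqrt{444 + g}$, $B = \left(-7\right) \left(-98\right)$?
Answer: $\frac{\sqrt{1130}}{1130} \approx 0.029748$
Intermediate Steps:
$B = 686$
$\frac{1}{h{\left(B,-274 + 320 \right)}} = \frac{1}{\sqrt{444 + 686}} = \frac{1}{\sqrt{1130}} = \frac{\sqrt{1130}}{1130}$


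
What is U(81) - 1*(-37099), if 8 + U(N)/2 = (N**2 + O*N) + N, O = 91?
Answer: 65109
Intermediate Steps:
U(N) = -16 + 2*N**2 + 184*N (U(N) = -16 + 2*((N**2 + 91*N) + N) = -16 + 2*(N**2 + 92*N) = -16 + (2*N**2 + 184*N) = -16 + 2*N**2 + 184*N)
U(81) - 1*(-37099) = (-16 + 2*81**2 + 184*81) - 1*(-37099) = (-16 + 2*6561 + 14904) + 37099 = (-16 + 13122 + 14904) + 37099 = 28010 + 37099 = 65109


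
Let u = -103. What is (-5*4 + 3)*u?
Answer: 1751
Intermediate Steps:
(-5*4 + 3)*u = (-5*4 + 3)*(-103) = (-20 + 3)*(-103) = -17*(-103) = 1751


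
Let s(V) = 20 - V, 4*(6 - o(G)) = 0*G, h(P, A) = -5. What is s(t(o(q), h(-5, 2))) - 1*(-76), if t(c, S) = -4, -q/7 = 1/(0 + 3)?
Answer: 100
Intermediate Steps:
q = -7/3 (q = -7/(0 + 3) = -7/3 ≈ -2.3333)
o(G) = 6 (o(G) = 6 - 0*G = 6 - 1/4*0 = 6 + 0 = 6)
s(t(o(q), h(-5, 2))) - 1*(-76) = (20 - 1*(-4)) - 1*(-76) = (20 + 4) + 76 = 24 + 76 = 100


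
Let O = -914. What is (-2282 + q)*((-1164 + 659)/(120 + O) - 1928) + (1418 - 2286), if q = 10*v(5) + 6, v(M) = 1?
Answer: 1733515895/397 ≈ 4.3665e+6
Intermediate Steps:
q = 16 (q = 10*1 + 6 = 10 + 6 = 16)
(-2282 + q)*((-1164 + 659)/(120 + O) - 1928) + (1418 - 2286) = (-2282 + 16)*((-1164 + 659)/(120 - 914) - 1928) + (1418 - 2286) = -2266*(-505/(-794) - 1928) - 868 = -2266*(-505*(-1/794) - 1928) - 868 = -2266*(505/794 - 1928) - 868 = -2266*(-1530327/794) - 868 = 1733860491/397 - 868 = 1733515895/397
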